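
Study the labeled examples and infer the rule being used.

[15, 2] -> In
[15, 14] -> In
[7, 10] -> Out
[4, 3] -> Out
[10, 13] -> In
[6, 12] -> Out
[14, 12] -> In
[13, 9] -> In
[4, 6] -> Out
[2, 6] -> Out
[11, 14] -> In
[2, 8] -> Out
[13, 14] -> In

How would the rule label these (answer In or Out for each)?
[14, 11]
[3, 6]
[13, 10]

Every 'In' example satisfies: first ≥ 8. None of the 'Out' examples do.
[14, 11] — first 14, hence In. [3, 6] — first 3, hence Out. [13, 10] — first 13, hence In.

In, Out, In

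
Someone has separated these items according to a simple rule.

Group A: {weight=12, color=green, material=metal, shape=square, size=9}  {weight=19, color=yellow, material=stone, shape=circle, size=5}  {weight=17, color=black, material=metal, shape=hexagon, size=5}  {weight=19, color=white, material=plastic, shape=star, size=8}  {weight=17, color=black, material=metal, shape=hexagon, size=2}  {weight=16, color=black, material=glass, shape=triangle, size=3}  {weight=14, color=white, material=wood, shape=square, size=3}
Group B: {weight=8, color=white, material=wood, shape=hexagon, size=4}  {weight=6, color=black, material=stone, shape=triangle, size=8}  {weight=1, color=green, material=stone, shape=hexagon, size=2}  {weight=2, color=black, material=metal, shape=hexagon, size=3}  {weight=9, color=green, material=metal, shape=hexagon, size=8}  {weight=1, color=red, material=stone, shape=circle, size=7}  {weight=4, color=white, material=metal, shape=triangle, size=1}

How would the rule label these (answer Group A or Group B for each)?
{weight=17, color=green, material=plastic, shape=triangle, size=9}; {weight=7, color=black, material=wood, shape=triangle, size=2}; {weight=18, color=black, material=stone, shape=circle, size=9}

Group A, Group B, Group A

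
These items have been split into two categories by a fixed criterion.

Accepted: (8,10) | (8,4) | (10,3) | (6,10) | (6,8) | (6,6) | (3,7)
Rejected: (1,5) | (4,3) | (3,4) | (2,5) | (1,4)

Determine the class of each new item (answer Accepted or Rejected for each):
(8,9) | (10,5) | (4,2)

Accepted, Accepted, Rejected

The common property of the 'Accepted' items is: sum ≥ 10. No 'Rejected' item has it.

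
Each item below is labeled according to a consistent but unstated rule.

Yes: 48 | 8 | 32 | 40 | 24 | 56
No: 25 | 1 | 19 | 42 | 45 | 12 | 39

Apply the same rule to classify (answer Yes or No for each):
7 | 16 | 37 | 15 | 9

Every 'Yes' example satisfies: multiple of 8. None of the 'No' examples do.
7: 7 = 8·0 + 7, lacks this property → No.
16: 16 = 8·2, passes → Yes.
37: 37 = 8·4 + 5, lacks this property → No.
15: 15 = 8·1 + 7, lacks this property → No.
9: 9 = 8·1 + 1, lacks this property → No.

No, Yes, No, No, No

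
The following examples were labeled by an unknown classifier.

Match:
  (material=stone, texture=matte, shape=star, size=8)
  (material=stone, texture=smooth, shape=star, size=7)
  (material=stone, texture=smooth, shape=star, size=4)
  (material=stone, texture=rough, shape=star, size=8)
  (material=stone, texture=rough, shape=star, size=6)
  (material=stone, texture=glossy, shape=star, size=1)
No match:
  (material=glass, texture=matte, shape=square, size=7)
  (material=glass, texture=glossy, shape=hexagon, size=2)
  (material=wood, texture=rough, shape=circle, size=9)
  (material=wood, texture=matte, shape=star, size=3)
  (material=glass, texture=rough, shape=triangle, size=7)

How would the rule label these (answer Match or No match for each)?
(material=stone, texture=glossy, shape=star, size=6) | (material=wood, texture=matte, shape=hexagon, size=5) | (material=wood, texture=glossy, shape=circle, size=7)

Match, No match, No match

The classifier is using: material is stone.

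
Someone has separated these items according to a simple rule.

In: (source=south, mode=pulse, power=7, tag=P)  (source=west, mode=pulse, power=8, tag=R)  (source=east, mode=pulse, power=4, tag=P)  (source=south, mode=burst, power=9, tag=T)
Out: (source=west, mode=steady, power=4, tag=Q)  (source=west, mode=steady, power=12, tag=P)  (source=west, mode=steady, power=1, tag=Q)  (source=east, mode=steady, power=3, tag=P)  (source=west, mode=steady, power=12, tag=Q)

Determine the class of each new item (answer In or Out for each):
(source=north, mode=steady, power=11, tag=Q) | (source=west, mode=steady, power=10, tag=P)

Out, Out

Looking at the examples, the only property every 'In' case has and every 'Out' case lacks is: mode is not steady.
(source=north, mode=steady, power=11, tag=Q): mode is steady, does not satisfy this → Out.
(source=west, mode=steady, power=10, tag=P): mode is steady, does not satisfy this → Out.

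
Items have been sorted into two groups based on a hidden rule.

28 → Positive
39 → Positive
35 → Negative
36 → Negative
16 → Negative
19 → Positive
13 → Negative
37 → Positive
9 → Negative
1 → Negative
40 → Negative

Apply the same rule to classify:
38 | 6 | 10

Positive, Negative, Negative

The pattern is that an item is 'Positive' exactly when: digit sum ≥ 10.
38: Positive (digit sum 3+8 = 11). 6: Negative (digit sum 6). 10: Negative (digit sum 1+0 = 1).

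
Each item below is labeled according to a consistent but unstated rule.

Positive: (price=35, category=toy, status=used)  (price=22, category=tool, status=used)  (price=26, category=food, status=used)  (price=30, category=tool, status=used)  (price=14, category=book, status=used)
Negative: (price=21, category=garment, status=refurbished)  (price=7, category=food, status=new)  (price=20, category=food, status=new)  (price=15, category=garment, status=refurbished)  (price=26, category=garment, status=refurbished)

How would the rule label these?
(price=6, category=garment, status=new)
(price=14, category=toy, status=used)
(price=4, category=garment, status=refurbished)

Negative, Positive, Negative

The distinguishing property — status is used — holds for all the 'Positive' cases and none of the 'Negative' cases.
Negative: (price=6, category=garment, status=new), since status is new. Positive: (price=14, category=toy, status=used), since status is used. Negative: (price=4, category=garment, status=refurbished), since status is refurbished.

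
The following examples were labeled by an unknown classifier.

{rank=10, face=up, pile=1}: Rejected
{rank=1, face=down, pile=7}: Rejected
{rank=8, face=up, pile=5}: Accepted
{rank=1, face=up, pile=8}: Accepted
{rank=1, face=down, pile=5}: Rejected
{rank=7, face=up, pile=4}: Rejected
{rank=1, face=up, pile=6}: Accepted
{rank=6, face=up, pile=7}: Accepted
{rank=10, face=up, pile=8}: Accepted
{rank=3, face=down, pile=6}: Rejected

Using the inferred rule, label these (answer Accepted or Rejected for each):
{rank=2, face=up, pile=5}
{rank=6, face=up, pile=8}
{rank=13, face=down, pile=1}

The distinguishing property — face is up AND pile ≥ 5 — holds for all the 'Accepted' cases and none of the 'Rejected' cases.

Accepted, Accepted, Rejected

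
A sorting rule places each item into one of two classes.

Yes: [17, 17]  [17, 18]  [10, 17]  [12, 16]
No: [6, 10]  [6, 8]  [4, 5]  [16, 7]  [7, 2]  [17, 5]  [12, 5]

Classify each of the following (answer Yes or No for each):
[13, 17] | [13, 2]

The distinguishing property — sum ≥ 27 — holds for all the 'Yes' cases and none of the 'No' cases.
[13, 17] → 13+17 = 30 → Yes. [13, 2] → 13+2 = 15 → No.

Yes, No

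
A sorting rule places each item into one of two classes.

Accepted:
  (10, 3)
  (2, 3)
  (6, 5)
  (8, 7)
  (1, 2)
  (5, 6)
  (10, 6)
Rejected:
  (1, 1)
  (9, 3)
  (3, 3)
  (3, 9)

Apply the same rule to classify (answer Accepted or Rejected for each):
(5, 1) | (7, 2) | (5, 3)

Rejected, Accepted, Rejected

The classifier is using: product is even.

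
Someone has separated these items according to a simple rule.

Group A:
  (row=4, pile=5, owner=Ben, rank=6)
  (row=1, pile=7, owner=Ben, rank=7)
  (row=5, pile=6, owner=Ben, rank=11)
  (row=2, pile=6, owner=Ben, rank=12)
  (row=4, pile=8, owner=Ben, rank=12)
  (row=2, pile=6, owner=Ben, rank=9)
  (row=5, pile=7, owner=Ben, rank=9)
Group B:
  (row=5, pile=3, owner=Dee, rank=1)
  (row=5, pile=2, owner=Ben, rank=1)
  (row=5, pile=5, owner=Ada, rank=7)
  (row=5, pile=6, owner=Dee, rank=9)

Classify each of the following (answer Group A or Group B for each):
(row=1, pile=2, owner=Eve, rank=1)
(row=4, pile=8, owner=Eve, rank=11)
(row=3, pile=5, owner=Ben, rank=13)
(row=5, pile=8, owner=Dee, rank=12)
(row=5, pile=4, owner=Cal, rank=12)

The classifier is using: owner is Ben AND pile ≥ 3.
(row=1, pile=2, owner=Eve, rank=1) → owner is Eve, pile = 2 → Group B. (row=4, pile=8, owner=Eve, rank=11) → owner is Eve, pile = 8 → Group B. (row=3, pile=5, owner=Ben, rank=13) → owner is Ben, pile = 5 → Group A. (row=5, pile=8, owner=Dee, rank=12) → owner is Dee, pile = 8 → Group B. (row=5, pile=4, owner=Cal, rank=12) → owner is Cal, pile = 4 → Group B.

Group B, Group B, Group A, Group B, Group B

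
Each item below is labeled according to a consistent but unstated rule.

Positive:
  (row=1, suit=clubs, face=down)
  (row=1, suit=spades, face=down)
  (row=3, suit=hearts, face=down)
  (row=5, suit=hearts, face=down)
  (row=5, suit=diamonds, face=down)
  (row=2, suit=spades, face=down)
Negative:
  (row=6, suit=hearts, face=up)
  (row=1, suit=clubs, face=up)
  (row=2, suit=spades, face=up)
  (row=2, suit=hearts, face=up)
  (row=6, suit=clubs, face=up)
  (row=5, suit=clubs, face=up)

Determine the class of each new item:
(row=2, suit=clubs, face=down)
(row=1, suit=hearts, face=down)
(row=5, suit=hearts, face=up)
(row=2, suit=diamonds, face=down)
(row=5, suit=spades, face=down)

Every 'Positive' example satisfies: face is down. None of the 'Negative' examples do.
(row=2, suit=clubs, face=down) — face is down, hence Positive.
(row=1, suit=hearts, face=down) — face is down, hence Positive.
(row=5, suit=hearts, face=up) — face is up, hence Negative.
(row=2, suit=diamonds, face=down) — face is down, hence Positive.
(row=5, suit=spades, face=down) — face is down, hence Positive.

Positive, Positive, Negative, Positive, Positive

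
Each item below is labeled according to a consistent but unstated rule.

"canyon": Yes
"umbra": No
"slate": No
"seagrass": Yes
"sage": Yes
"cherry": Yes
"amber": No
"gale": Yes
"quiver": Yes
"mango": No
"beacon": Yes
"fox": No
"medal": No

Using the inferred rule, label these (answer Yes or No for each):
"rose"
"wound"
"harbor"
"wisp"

Comparing the two groups points to one rule — even length.
Yes: "rose", since length 4.
No: "wound", since length 5.
Yes: "harbor", since length 6.
Yes: "wisp", since length 4.

Yes, No, Yes, Yes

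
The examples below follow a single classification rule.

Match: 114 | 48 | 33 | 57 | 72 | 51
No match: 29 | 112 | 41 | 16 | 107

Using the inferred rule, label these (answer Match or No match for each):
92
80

No match, No match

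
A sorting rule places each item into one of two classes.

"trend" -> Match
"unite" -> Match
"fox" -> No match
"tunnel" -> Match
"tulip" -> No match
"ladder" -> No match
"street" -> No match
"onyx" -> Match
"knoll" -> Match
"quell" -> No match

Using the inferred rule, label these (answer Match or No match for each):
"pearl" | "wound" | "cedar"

No match, Match, No match

A rule that fits every label: contains 'n' — true of each 'Match' example, false of each 'No match' one.
"pearl": no 'n' — fails this test, so No match.
"wound": has 'n' — passes, so Match.
"cedar": no 'n' — fails this test, so No match.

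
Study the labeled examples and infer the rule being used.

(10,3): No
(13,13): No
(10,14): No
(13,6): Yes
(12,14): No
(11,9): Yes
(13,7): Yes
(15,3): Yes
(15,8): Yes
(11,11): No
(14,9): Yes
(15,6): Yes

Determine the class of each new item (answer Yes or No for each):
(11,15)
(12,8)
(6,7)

No, Yes, No

The rule appears to be: first > second AND sum ≥ 18.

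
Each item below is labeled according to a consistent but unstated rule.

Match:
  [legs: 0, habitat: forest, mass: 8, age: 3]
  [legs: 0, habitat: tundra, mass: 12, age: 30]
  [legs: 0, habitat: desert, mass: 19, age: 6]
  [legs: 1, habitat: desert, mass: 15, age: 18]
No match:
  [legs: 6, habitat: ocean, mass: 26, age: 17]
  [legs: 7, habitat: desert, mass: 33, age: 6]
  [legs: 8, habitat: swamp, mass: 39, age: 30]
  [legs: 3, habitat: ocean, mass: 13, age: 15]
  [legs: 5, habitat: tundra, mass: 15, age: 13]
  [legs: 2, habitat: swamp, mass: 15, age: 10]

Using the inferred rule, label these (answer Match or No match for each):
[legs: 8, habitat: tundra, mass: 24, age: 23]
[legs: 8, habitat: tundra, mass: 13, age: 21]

No match, No match

The simplest hypothesis consistent with all the labels is: legs ≤ 1.
[legs: 8, habitat: tundra, mass: 24, age: 23] → legs = 8 → No match.
[legs: 8, habitat: tundra, mass: 13, age: 21] → legs = 8 → No match.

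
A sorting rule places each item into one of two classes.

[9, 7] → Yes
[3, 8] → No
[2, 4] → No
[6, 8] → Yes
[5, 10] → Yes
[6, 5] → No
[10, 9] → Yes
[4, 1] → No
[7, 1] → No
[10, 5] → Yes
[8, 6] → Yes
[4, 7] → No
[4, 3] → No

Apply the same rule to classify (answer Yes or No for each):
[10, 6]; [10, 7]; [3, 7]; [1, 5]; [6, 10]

'Yes' ⟺ sum ≥ 14.

Yes, Yes, No, No, Yes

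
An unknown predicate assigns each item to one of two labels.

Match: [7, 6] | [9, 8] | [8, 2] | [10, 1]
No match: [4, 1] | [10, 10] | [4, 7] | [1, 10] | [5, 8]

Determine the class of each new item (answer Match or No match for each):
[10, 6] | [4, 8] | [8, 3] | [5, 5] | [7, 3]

Match, No match, Match, No match, Match

'Match' ⟺ first > second AND sum ≥ 10.
[10, 6]: 10 > 6, 10+6 = 16, has this property → Match. [4, 8]: 4 < 8, 4+8 = 12, does not satisfy this → No match. [8, 3]: 8 > 3, 8+3 = 11, has this property → Match. [5, 5]: 5 = 5, 5+5 = 10, does not satisfy this → No match. [7, 3]: 7 > 3, 7+3 = 10, has this property → Match.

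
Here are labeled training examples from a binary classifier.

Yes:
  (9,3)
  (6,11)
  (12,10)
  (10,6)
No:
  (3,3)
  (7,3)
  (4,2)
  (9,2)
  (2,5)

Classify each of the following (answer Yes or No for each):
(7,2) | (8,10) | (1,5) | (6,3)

A rule that fits every label: sum ≥ 12 — true of each 'Yes' example, false of each 'No' one.
(7,2): No (7+2 = 9). (8,10): Yes (8+10 = 18). (1,5): No (1+5 = 6). (6,3): No (6+3 = 9).

No, Yes, No, No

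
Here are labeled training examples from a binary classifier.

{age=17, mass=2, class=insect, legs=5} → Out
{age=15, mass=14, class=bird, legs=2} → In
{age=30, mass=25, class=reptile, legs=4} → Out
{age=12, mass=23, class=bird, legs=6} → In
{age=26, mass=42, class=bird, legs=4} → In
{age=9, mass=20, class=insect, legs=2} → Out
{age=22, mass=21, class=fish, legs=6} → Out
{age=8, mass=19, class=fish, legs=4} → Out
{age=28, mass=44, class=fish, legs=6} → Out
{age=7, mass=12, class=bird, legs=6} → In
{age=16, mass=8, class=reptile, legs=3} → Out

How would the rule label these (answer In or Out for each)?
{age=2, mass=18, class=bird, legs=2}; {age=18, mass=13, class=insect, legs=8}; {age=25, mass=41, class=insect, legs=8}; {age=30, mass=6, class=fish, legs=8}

In, Out, Out, Out

Every 'In' example satisfies: class is bird. None of the 'Out' examples do.
{age=2, mass=18, class=bird, legs=2}: class is bird — fits, so In. {age=18, mass=13, class=insect, legs=8}: class is insect — does not satisfy this, so Out. {age=25, mass=41, class=insect, legs=8}: class is insect — does not satisfy this, so Out. {age=30, mass=6, class=fish, legs=8}: class is fish — does not satisfy this, so Out.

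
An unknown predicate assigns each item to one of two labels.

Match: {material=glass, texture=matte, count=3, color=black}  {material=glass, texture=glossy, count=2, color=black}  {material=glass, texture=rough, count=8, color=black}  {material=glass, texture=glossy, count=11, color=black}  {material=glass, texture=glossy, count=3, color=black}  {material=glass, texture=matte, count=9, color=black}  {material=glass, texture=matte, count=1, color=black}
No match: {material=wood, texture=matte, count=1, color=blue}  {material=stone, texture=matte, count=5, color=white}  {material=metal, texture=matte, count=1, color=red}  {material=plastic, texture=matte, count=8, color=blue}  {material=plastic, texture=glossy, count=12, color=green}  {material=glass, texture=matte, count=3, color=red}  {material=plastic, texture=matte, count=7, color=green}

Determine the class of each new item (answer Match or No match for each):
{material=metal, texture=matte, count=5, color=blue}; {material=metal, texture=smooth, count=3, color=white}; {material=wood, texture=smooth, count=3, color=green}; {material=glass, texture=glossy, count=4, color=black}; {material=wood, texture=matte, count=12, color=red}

No match, No match, No match, Match, No match

Rule: color is black. This holds for each 'Match' example and fails for each 'No match' one.
{material=metal, texture=matte, count=5, color=blue}: color is blue, does not satisfy this → No match. {material=metal, texture=smooth, count=3, color=white}: color is white, does not satisfy this → No match. {material=wood, texture=smooth, count=3, color=green}: color is green, does not satisfy this → No match. {material=glass, texture=glossy, count=4, color=black}: color is black, has this property → Match. {material=wood, texture=matte, count=12, color=red}: color is red, does not satisfy this → No match.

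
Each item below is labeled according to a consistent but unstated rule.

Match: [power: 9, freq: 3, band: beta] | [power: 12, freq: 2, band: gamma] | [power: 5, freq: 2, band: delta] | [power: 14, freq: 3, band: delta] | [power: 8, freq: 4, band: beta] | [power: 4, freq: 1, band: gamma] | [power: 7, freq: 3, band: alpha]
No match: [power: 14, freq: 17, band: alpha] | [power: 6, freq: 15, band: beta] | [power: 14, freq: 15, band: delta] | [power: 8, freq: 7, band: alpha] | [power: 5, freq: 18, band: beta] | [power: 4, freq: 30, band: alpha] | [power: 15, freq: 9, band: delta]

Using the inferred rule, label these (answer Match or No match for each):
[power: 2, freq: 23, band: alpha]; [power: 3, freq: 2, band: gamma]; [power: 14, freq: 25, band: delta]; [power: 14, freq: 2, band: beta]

The distinguishing property — freq ≤ 4 — holds for all the 'Match' cases and none of the 'No match' cases.
[power: 2, freq: 23, band: alpha]: freq = 23, doesn't match → No match.
[power: 3, freq: 2, band: gamma]: freq = 2, passes → Match.
[power: 14, freq: 25, band: delta]: freq = 25, doesn't match → No match.
[power: 14, freq: 2, band: beta]: freq = 2, passes → Match.

No match, Match, No match, Match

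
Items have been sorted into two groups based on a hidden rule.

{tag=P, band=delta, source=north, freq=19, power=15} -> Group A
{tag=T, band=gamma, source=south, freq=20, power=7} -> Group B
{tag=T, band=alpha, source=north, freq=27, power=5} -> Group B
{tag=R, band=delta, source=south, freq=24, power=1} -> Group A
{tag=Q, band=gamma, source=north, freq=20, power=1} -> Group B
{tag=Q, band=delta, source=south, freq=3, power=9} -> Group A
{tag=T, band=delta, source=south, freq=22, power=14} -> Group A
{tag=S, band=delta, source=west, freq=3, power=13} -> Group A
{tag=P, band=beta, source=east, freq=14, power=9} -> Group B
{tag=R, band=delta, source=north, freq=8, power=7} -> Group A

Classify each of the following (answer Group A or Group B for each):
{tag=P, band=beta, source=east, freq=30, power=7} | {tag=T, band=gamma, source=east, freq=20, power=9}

Group B, Group B

One predicate separates the groups cleanly: band is delta.
{tag=P, band=beta, source=east, freq=30, power=7}: band is beta, lacks this property → Group B.
{tag=T, band=gamma, source=east, freq=20, power=9}: band is gamma, lacks this property → Group B.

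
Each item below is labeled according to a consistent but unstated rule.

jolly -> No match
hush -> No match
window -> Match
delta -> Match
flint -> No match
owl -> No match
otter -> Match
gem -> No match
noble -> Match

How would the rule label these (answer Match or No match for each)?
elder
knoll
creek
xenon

The simplest hypothesis consistent with all the labels is: has ≥ 2 vowels.

Match, No match, Match, Match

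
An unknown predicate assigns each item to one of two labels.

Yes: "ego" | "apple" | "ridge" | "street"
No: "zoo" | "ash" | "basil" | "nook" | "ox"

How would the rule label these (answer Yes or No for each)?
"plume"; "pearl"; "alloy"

Yes, Yes, No

Looking at the examples, the only property every 'Yes' case has and every 'No' case lacks is: contains 'e'.
"plume": has 'e', passes → Yes.
"pearl": has 'e', passes → Yes.
"alloy": no 'e', doesn't match → No.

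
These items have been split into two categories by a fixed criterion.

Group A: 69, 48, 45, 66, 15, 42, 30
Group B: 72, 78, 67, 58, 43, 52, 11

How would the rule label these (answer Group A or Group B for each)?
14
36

Group B, Group A

The common property of the 'Group A' items is: multiple of 3 AND at most 69. No 'Group B' item has it.
14 → 14 = 3·4 + 2, 14 ≤ 69 → Group B.
36 → 36 = 3·12, 36 ≤ 69 → Group A.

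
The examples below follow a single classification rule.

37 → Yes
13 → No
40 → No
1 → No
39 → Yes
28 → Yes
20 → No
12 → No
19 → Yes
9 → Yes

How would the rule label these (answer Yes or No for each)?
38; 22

The pattern is that an item is 'Yes' exactly when: digit sum ≥ 5.
38: digit sum 3+8 = 11 — satisfies this, so Yes. 22: digit sum 2+2 = 4 — lacks this property, so No.

Yes, No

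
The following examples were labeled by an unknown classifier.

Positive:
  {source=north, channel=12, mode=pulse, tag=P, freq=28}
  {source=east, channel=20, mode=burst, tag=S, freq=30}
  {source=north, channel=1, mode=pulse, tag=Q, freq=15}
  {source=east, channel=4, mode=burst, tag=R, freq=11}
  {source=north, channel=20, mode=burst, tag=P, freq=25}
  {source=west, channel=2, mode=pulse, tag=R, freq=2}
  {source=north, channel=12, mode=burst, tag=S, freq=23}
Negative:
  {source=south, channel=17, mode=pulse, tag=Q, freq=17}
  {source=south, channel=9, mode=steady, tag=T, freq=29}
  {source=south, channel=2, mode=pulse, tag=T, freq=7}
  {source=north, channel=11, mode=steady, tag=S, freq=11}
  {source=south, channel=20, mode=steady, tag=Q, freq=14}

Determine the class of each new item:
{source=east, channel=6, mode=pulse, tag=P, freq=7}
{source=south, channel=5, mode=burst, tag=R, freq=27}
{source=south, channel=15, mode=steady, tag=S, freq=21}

Positive, Negative, Negative

A rule that fits every label: source is not south AND channel ≠ 11 — true of each 'Positive' example, false of each 'Negative' one.
{source=east, channel=6, mode=pulse, tag=P, freq=7} → source is east, channel = 6 → Positive. {source=south, channel=5, mode=burst, tag=R, freq=27} → source is south, channel = 5 → Negative. {source=south, channel=15, mode=steady, tag=S, freq=21} → source is south, channel = 15 → Negative.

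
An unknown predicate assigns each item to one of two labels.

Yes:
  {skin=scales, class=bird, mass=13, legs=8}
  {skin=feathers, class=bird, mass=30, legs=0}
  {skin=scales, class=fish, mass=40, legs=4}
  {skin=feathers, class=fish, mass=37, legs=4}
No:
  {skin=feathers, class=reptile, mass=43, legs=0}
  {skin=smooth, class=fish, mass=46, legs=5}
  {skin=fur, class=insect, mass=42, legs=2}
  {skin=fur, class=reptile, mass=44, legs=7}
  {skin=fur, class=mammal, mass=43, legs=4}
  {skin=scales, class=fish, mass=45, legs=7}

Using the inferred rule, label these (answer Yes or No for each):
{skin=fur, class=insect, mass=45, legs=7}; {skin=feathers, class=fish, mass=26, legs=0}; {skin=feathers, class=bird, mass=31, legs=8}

No, Yes, Yes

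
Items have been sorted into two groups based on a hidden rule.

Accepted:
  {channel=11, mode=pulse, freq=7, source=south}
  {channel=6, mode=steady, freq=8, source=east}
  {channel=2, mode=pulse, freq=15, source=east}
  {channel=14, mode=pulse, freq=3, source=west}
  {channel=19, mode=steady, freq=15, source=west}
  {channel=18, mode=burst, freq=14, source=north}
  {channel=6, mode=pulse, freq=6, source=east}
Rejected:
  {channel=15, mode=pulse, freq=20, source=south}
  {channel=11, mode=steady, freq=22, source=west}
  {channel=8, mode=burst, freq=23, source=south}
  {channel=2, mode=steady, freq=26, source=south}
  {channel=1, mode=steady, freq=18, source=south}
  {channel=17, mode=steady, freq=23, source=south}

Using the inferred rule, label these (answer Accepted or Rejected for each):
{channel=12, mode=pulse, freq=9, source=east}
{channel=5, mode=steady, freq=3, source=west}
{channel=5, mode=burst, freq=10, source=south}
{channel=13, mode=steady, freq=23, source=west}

A rule that fits every label: freq ≤ 15 — true of each 'Accepted' example, false of each 'Rejected' one.
{channel=12, mode=pulse, freq=9, source=east}: Accepted (freq = 9).
{channel=5, mode=steady, freq=3, source=west}: Accepted (freq = 3).
{channel=5, mode=burst, freq=10, source=south}: Accepted (freq = 10).
{channel=13, mode=steady, freq=23, source=west}: Rejected (freq = 23).

Accepted, Accepted, Accepted, Rejected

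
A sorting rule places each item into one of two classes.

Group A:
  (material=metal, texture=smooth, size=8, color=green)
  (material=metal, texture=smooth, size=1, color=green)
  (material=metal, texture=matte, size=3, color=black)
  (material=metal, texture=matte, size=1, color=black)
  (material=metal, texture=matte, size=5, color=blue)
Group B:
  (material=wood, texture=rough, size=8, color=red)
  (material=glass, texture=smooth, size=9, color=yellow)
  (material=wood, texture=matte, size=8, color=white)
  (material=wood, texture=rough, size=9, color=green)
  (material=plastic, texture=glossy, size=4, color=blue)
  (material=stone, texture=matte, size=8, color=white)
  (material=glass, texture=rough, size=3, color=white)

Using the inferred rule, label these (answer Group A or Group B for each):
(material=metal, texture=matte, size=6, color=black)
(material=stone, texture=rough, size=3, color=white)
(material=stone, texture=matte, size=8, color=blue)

Group A, Group B, Group B

Checking candidate rules against both groups, what survives is: material is metal.
(material=metal, texture=matte, size=6, color=black) → material is metal → Group A. (material=stone, texture=rough, size=3, color=white) → material is stone → Group B. (material=stone, texture=matte, size=8, color=blue) → material is stone → Group B.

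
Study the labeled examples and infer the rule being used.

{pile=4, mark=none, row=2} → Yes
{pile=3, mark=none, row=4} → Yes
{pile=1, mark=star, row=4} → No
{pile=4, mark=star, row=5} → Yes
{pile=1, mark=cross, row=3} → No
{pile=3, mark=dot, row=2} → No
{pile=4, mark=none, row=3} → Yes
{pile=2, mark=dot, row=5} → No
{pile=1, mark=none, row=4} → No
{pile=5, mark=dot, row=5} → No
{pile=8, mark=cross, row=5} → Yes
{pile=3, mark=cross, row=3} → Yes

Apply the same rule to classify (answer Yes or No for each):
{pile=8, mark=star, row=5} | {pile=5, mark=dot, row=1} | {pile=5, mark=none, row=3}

Yes, No, Yes

All 'Yes' examples share one property — mark is not dot AND pile ≥ 2 — and every 'No' example lacks it.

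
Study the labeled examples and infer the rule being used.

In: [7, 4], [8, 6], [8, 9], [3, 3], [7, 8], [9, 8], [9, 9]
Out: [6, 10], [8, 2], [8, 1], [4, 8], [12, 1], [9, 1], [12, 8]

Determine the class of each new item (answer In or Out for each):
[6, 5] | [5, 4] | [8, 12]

In, In, Out

One predicate separates the groups cleanly: |first − second| ≤ 3.
[6, 5]: In (|6−5| = 1).
[5, 4]: In (|5−4| = 1).
[8, 12]: Out (|8−12| = 4).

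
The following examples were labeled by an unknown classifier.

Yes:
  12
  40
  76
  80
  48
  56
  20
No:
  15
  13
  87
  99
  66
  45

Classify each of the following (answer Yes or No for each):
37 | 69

No, No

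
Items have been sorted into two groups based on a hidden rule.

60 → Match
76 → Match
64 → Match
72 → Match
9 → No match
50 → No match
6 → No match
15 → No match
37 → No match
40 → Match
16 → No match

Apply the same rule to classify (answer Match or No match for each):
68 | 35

A rule that fits every label: multiple of 4 AND at least 37 — true of each 'Match' example, false of each 'No match' one.
68 → 68 = 4·17, 68 ≥ 37 → Match.
35 → 35 = 4·8 + 3, 35 < 37 → No match.

Match, No match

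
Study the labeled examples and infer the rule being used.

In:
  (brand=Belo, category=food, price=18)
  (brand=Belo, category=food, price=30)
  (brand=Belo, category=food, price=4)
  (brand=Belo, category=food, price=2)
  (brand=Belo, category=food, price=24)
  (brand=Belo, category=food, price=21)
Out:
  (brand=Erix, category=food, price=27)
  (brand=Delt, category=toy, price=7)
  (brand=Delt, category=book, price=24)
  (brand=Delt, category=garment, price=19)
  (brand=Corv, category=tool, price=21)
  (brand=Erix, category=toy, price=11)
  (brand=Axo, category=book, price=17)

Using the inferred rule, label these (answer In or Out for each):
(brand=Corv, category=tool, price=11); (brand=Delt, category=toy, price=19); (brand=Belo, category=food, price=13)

The pattern is that an item is 'In' exactly when: brand is Belo.
(brand=Corv, category=tool, price=11): brand is Corv — fails this test, so Out. (brand=Delt, category=toy, price=19): brand is Delt — fails this test, so Out. (brand=Belo, category=food, price=13): brand is Belo — passes, so In.

Out, Out, In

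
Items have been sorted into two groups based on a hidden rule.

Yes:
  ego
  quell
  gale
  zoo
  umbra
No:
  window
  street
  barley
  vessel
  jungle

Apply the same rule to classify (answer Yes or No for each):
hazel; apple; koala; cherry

Yes, Yes, Yes, No

The distinguishing property — length ≤ 5 — holds for all the 'Yes' cases and none of the 'No' cases.
hazel: Yes (length 5).
apple: Yes (length 5).
koala: Yes (length 5).
cherry: No (length 6).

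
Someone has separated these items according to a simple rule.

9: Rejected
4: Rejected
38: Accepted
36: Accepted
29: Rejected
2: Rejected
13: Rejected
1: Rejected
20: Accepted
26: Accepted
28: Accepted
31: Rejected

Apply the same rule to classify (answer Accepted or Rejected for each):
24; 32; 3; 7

The classifier is using: even AND at least 9.
24 → 24 is even, 24 ≥ 9 → Accepted. 32 → 32 is even, 32 ≥ 9 → Accepted. 3 → 3 is odd, 3 < 9 → Rejected. 7 → 7 is odd, 7 < 9 → Rejected.

Accepted, Accepted, Rejected, Rejected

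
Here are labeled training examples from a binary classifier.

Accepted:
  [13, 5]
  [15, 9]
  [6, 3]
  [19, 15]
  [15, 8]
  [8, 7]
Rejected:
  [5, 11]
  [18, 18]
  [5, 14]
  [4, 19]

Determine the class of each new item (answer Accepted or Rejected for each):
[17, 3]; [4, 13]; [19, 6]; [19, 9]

Accepted, Rejected, Accepted, Accepted

Rule: first > second. This holds for each 'Accepted' example and fails for each 'Rejected' one.
[17, 3]: 17 > 3, passes → Accepted.
[4, 13]: 4 < 13, lacks this property → Rejected.
[19, 6]: 19 > 6, passes → Accepted.
[19, 9]: 19 > 9, passes → Accepted.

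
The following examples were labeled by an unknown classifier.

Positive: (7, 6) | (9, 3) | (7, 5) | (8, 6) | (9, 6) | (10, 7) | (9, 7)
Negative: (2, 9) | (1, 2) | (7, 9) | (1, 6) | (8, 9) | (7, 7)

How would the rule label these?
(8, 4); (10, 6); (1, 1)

The classifier is using: first > second.
Positive: (8, 4), since 8 > 4. Positive: (10, 6), since 10 > 6. Negative: (1, 1), since 1 = 1.

Positive, Positive, Negative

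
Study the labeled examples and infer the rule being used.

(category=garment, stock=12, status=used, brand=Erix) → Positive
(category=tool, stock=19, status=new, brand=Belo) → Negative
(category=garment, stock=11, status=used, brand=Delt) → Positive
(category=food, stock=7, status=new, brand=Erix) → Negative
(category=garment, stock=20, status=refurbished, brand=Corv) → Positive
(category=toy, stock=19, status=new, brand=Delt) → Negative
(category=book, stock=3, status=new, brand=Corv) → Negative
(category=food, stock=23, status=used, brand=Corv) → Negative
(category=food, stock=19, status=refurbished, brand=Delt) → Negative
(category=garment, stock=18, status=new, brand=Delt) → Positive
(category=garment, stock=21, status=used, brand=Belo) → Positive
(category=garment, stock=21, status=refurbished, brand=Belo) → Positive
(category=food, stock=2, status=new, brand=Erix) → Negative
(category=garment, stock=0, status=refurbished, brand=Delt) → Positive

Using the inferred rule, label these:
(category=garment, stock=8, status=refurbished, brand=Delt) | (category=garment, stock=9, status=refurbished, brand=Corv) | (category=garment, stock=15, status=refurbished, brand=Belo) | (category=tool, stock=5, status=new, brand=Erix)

Positive, Positive, Positive, Negative

The simplest hypothesis consistent with all the labels is: category is garment.
(category=garment, stock=8, status=refurbished, brand=Delt): Positive (category is garment).
(category=garment, stock=9, status=refurbished, brand=Corv): Positive (category is garment).
(category=garment, stock=15, status=refurbished, brand=Belo): Positive (category is garment).
(category=tool, stock=5, status=new, brand=Erix): Negative (category is tool).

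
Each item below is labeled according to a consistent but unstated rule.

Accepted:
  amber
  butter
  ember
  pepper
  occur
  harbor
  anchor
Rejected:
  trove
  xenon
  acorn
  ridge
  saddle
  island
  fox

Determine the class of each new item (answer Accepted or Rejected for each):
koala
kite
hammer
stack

Rejected, Rejected, Accepted, Rejected

'Accepted' ⟺ ends with 'r'.
Rejected: koala, since ends with 'a'.
Rejected: kite, since ends with 'e'.
Accepted: hammer, since ends with 'r'.
Rejected: stack, since ends with 'k'.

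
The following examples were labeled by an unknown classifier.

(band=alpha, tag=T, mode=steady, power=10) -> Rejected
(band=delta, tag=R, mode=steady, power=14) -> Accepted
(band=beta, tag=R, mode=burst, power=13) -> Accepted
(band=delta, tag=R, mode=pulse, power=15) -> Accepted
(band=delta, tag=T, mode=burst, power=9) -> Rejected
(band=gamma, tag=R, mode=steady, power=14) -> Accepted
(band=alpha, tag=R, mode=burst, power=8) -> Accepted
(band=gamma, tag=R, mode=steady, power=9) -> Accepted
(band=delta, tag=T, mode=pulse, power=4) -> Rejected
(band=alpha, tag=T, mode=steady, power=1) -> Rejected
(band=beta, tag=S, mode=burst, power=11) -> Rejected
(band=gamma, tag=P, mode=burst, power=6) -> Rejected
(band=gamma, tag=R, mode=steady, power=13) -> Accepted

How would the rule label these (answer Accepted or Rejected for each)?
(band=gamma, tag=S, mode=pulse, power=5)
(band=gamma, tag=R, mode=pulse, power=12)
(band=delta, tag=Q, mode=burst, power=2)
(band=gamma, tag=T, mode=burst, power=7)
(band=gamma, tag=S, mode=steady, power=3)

Rejected, Accepted, Rejected, Rejected, Rejected

All 'Accepted' examples share one property — tag is R — and every 'Rejected' example lacks it.
(band=gamma, tag=S, mode=pulse, power=5): tag is S — does not satisfy this, so Rejected.
(band=gamma, tag=R, mode=pulse, power=12): tag is R — matches, so Accepted.
(band=delta, tag=Q, mode=burst, power=2): tag is Q — does not satisfy this, so Rejected.
(band=gamma, tag=T, mode=burst, power=7): tag is T — does not satisfy this, so Rejected.
(band=gamma, tag=S, mode=steady, power=3): tag is S — does not satisfy this, so Rejected.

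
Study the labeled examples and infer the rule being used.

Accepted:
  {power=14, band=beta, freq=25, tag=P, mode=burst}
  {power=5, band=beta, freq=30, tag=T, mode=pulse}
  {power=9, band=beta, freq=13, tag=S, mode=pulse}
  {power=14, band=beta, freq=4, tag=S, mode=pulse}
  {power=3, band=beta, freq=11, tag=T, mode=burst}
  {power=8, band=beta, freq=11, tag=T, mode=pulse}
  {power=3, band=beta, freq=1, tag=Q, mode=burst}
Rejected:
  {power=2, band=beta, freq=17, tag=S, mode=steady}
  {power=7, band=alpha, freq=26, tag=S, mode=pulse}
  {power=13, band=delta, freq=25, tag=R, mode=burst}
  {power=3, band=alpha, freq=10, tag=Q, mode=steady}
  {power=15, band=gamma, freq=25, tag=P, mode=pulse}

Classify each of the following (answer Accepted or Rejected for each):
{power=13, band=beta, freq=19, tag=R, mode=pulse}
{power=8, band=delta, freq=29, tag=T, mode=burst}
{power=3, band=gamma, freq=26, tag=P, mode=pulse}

The pattern is that an item is 'Accepted' exactly when: band is beta AND power ≥ 3.
{power=13, band=beta, freq=19, tag=R, mode=pulse} → band is beta, power = 13 → Accepted.
{power=8, band=delta, freq=29, tag=T, mode=burst} → band is delta, power = 8 → Rejected.
{power=3, band=gamma, freq=26, tag=P, mode=pulse} → band is gamma, power = 3 → Rejected.

Accepted, Rejected, Rejected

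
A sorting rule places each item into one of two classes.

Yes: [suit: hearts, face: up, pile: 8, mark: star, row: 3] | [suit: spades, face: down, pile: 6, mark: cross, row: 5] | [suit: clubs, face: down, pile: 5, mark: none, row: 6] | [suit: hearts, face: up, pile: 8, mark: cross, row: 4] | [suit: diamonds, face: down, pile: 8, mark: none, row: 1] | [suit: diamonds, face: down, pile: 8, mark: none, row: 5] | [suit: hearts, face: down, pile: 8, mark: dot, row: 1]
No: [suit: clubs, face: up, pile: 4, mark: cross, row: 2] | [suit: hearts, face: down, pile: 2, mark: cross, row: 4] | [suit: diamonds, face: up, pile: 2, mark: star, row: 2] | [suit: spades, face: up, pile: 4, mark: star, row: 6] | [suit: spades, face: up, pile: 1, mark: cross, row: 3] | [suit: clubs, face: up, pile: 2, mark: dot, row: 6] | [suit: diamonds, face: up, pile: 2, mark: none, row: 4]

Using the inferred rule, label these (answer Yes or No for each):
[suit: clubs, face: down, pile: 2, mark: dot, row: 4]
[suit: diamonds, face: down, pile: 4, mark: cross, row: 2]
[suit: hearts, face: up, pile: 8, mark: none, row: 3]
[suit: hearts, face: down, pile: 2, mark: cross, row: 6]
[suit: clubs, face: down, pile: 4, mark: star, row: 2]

The distinguishing property — pile ≥ 5 — holds for all the 'Yes' cases and none of the 'No' cases.

No, No, Yes, No, No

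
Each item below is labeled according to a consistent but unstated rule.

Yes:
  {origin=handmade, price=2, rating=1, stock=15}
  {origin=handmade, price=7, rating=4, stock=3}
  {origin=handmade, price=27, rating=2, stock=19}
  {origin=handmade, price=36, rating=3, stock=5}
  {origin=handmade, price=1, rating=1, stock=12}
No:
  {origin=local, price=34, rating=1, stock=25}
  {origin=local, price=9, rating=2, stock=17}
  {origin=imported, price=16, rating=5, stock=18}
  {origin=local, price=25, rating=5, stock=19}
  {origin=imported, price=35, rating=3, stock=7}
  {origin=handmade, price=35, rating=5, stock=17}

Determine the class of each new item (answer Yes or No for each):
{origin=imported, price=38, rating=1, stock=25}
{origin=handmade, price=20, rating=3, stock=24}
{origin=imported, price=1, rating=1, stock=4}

The distinguishing property — origin is handmade AND rating ≤ 4 — holds for all the 'Yes' cases and none of the 'No' cases.

No, Yes, No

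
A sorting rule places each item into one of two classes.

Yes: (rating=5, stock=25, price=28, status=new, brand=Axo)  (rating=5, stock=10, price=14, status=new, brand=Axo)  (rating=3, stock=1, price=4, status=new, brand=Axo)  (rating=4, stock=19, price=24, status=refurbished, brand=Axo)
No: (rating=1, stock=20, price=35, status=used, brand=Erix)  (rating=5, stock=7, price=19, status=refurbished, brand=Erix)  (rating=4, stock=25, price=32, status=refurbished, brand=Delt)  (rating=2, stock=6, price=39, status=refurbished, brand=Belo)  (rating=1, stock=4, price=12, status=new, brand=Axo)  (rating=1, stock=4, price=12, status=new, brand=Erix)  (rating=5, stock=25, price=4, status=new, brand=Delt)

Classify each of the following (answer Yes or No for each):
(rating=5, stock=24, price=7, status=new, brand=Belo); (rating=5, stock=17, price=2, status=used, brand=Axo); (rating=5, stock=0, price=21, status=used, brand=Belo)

All 'Yes' examples share one property — brand is Axo AND rating ≥ 2 — and every 'No' example lacks it.
(rating=5, stock=24, price=7, status=new, brand=Belo) → brand is Belo, rating = 5 → No. (rating=5, stock=17, price=2, status=used, brand=Axo) → brand is Axo, rating = 5 → Yes. (rating=5, stock=0, price=21, status=used, brand=Belo) → brand is Belo, rating = 5 → No.

No, Yes, No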